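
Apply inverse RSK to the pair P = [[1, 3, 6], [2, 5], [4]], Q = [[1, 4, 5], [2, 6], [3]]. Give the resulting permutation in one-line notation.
4 2 1 5 6 3

Reverse the RSK construction: for i from n down to 1, find the cell of Q containing i, remove the entry at that cell from P, and reverse-bump it up through P; the value ejected from row 1 is w(i).

Step i=6: Q has 6 at row 2, column 2; remove 5 from row 2 of P and reverse-bump: 5 enters row 1 and ejects 3. So w(6) = 3. P is now [[1, 5, 6], [2], [4]].
Step i=5: Q has 5 at row 1, column 3; remove that cell from P, ejecting 6. So w(5) = 6. P is now [[1, 5], [2], [4]].
Step i=4: Q has 4 at row 1, column 2; remove that cell from P, ejecting 5. So w(4) = 5. P is now [[1], [2], [4]].
Step i=3: Q has 3 at row 3, column 1; remove 4 from row 3 of P and reverse-bump: 4 enters row 2 and ejects 2; 2 enters row 1 and ejects 1. So w(3) = 1. P is now [[2], [4]].
Step i=2: Q has 2 at row 2, column 1; remove 4 from row 2 of P and reverse-bump: 4 enters row 1 and ejects 2. So w(2) = 2. P is now [[4]].
Step i=1: Q has 1 at row 1, column 1; remove that cell from P, ejecting 4. So w(1) = 4. P is now [].

So w = 4 2 1 5 6 3.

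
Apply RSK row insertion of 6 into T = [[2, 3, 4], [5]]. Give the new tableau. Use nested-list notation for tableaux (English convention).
6 is larger than every entry of row 1, so it is appended to row 1. The new tableau is [[2, 3, 4, 6], [5]].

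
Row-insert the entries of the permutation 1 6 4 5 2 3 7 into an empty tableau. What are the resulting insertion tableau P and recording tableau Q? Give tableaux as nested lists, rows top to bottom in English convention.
P = [[1, 2, 3, 7], [4, 5], [6]], Q = [[1, 2, 4, 7], [3, 6], [5]]

Insert each entry of the permutation into P by Schensted row insertion, recording in Q the position of each new cell.

Insert 1: appended to row 1. P = [[1]].
Insert 6: appended to row 1. P = [[1, 6]].
Insert 4: 4 bumps 6 from row 1; 6 starts row 2. P = [[1, 4], [6]].
Insert 5: appended to row 1. P = [[1, 4, 5], [6]].
Insert 2: 2 bumps 4 from row 1; 4 bumps 6 from row 2; 6 starts row 3. P = [[1, 2, 5], [4], [6]].
Insert 3: 3 bumps 5 from row 1; 5 appends to row 2. P = [[1, 2, 3], [4, 5], [6]].
Insert 7: appended to row 1. P = [[1, 2, 3, 7], [4, 5], [6]].

So P = [[1, 2, 3, 7], [4, 5], [6]], Q = [[1, 2, 4, 7], [3, 6], [5]].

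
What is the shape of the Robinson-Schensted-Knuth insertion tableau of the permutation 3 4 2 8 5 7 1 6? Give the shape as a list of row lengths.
Row-insert each entry into an empty tableau.

After inserting 3: P = [[3]].
After inserting 4: P = [[3, 4]].
After inserting 2: P = [[2, 4], [3]].
After inserting 8: P = [[2, 4, 8], [3]].
After inserting 5: P = [[2, 4, 5], [3, 8]].
After inserting 7: P = [[2, 4, 5, 7], [3, 8]].
After inserting 1: P = [[1, 4, 5, 7], [2, 8], [3]].
After inserting 6: P = [[1, 4, 5, 6], [2, 7], [3, 8]].

The final insertion tableau P = [[1, 4, 5, 6], [2, 7], [3, 8]] has shape [4, 2, 2].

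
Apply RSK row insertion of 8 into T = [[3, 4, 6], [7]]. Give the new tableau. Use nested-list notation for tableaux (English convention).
[[3, 4, 6, 8], [7]]

8 is larger than every entry of row 1, so it is appended to row 1. The new tableau is [[3, 4, 6, 8], [7]].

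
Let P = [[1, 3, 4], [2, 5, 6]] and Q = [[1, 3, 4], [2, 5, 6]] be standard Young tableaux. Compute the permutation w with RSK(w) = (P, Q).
Reverse RSK: for i = n, n-1, ..., 1, locate i in Q, remove the corresponding corner cell from P, and reverse-bump its entry up through P; the value ejected from row 1 is w(i).

So w = 2 1 5 6 3 4.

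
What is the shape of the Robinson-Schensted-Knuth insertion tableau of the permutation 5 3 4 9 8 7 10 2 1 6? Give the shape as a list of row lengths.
RSK row insertion gives P = [[1, 4, 6, 10], [2, 7], [3, 8], [5], [9]], which has shape [4, 2, 2, 1, 1].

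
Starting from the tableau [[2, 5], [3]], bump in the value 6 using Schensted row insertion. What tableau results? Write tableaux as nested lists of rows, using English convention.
[[2, 5, 6], [3]]

6 is larger than every entry of row 1, so it is appended to row 1. The new tableau is [[2, 5, 6], [3]].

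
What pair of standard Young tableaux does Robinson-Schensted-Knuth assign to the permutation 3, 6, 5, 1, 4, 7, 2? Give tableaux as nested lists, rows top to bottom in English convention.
Insert each entry of the permutation into P by Schensted row insertion, recording in Q the position of each new cell.

After inserting 3: P = [[3]].
After inserting 6: P = [[3, 6]].
After inserting 5: P = [[3, 5], [6]].
After inserting 1: P = [[1, 5], [3], [6]].
After inserting 4: P = [[1, 4], [3, 5], [6]].
After inserting 7: P = [[1, 4, 7], [3, 5], [6]].
After inserting 2: P = [[1, 2, 7], [3, 4], [5], [6]].

So P = [[1, 2, 7], [3, 4], [5], [6]], Q = [[1, 2, 6], [3, 5], [4], [7]].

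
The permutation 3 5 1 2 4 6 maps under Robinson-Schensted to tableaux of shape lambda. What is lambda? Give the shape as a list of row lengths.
[4, 2]

RSK row insertion gives P = [[1, 2, 4, 6], [3, 5]], which has shape [4, 2].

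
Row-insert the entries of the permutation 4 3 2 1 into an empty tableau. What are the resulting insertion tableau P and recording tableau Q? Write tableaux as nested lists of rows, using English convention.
Insert each entry of the permutation into P by Schensted row insertion, recording in Q the position of each new cell.

Insert 4: appended to row 1. P = [[4]].
Insert 3: 3 bumps 4 from row 1; 4 starts row 2. P = [[3], [4]].
Insert 2: 2 bumps 3 from row 1; 3 bumps 4 from row 2; 4 starts row 3. P = [[2], [3], [4]].
Insert 1: 1 bumps 2 from row 1; 2 bumps 3 from row 2; 3 bumps 4 from row 3; 4 starts row 4. P = [[1], [2], [3], [4]].

So P = [[1], [2], [3], [4]], Q = [[1], [2], [3], [4]].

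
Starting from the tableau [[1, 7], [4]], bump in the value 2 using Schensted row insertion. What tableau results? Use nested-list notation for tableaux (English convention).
[[1, 2], [4, 7]]

In row 1, 2 replaces 7 (the leftmost entry greater than 2); 7 is bumped to row 2. 7 is appended to row 2. The new tableau is [[1, 2], [4, 7]].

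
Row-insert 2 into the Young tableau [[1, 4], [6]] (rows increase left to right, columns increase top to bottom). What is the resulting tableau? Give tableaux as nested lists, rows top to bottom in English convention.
[[1, 2], [4], [6]]

In row 1, 2 replaces 4 (the leftmost entry greater than 2); 4 is bumped to row 2. In row 2, 4 replaces 6 (the leftmost entry greater than 4); 6 is bumped to row 3. 6 starts a new row 3. The new tableau is [[1, 2], [4], [6]].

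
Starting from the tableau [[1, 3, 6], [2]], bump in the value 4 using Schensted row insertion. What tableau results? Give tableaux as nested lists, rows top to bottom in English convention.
In row 1, 4 replaces 6 (the leftmost entry greater than 4); 6 is bumped to row 2. 6 is appended to row 2. The new tableau is [[1, 3, 4], [2, 6]].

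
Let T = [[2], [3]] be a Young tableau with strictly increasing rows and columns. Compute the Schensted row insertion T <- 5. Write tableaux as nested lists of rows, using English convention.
5 is larger than every entry of row 1, so it is appended to row 1. The new tableau is [[2, 5], [3]].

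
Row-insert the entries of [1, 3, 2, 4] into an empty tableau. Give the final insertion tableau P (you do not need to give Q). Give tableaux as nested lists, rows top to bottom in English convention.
Insert 1: appended to row 1. P = [[1]].
Insert 3: appended to row 1. P = [[1, 3]].
Insert 2: 2 bumps 3 from row 1; 3 starts row 2. P = [[1, 2], [3]].
Insert 4: appended to row 1. P = [[1, 2, 4], [3]].

So P = [[1, 2, 4], [3]].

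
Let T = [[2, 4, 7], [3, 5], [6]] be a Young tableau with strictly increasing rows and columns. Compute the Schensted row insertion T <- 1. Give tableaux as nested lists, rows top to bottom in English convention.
In row 1, 1 replaces 2 (the leftmost entry greater than 1); 2 is bumped to row 2. In row 2, 2 replaces 3 (the leftmost entry greater than 2); 3 is bumped to row 3. In row 3, 3 replaces 6 (the leftmost entry greater than 3); 6 is bumped to row 4. 6 starts a new row 4. The new tableau is [[1, 4, 7], [2, 5], [3], [6]].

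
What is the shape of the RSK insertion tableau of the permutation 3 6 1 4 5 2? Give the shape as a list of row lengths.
Row-insert each entry into an empty tableau.

After inserting 3: P = [[3]].
After inserting 6: P = [[3, 6]].
After inserting 1: P = [[1, 6], [3]].
After inserting 4: P = [[1, 4], [3, 6]].
After inserting 5: P = [[1, 4, 5], [3, 6]].
After inserting 2: P = [[1, 2, 5], [3, 4], [6]].

The final insertion tableau P = [[1, 2, 5], [3, 4], [6]] has shape [3, 2, 1].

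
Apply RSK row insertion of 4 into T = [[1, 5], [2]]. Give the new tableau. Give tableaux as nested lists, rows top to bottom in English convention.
[[1, 4], [2, 5]]

In row 1, 4 replaces 5 (the leftmost entry greater than 4); 5 is bumped to row 2. 5 is appended to row 2. The new tableau is [[1, 4], [2, 5]].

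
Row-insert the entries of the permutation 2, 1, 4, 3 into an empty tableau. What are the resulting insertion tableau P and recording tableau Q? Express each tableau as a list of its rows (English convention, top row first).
P = [[1, 3], [2, 4]], Q = [[1, 3], [2, 4]]

Insert each entry of the permutation into P by Schensted row insertion, recording in Q the position of each new cell.

Insert 2: appended to row 1. P = [[2]].
Insert 1: 1 bumps 2 from row 1; 2 starts row 2. P = [[1], [2]].
Insert 4: appended to row 1. P = [[1, 4], [2]].
Insert 3: 3 bumps 4 from row 1; 4 appends to row 2. P = [[1, 3], [2, 4]].

So P = [[1, 3], [2, 4]], Q = [[1, 3], [2, 4]].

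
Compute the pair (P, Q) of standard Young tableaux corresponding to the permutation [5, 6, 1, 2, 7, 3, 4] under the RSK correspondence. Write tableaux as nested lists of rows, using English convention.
Insert each entry of the permutation into P by Schensted row insertion, recording in Q the position of each new cell.

Insert 5: appended to row 1. P = [[5]].
Insert 6: appended to row 1. P = [[5, 6]].
Insert 1: 1 bumps 5 from row 1; 5 starts row 2. P = [[1, 6], [5]].
Insert 2: 2 bumps 6 from row 1; 6 appends to row 2. P = [[1, 2], [5, 6]].
Insert 7: appended to row 1. P = [[1, 2, 7], [5, 6]].
Insert 3: 3 bumps 7 from row 1; 7 appends to row 2. P = [[1, 2, 3], [5, 6, 7]].
Insert 4: appended to row 1. P = [[1, 2, 3, 4], [5, 6, 7]].

So P = [[1, 2, 3, 4], [5, 6, 7]], Q = [[1, 2, 5, 7], [3, 4, 6]].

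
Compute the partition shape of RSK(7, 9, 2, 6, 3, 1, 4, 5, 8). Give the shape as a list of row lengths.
[5, 2, 1, 1]

Row-insert each entry into an empty tableau.

After inserting 7: P = [[7]].
After inserting 9: P = [[7, 9]].
After inserting 2: P = [[2, 9], [7]].
After inserting 6: P = [[2, 6], [7, 9]].
After inserting 3: P = [[2, 3], [6, 9], [7]].
After inserting 1: P = [[1, 3], [2, 9], [6], [7]].
After inserting 4: P = [[1, 3, 4], [2, 9], [6], [7]].
After inserting 5: P = [[1, 3, 4, 5], [2, 9], [6], [7]].
After inserting 8: P = [[1, 3, 4, 5, 8], [2, 9], [6], [7]].

The final insertion tableau P = [[1, 3, 4, 5, 8], [2, 9], [6], [7]] has shape [5, 2, 1, 1].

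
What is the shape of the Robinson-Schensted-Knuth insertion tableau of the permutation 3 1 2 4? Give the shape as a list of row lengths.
Row-insert each entry into an empty tableau.

After inserting 3: P = [[3]].
After inserting 1: P = [[1], [3]].
After inserting 2: P = [[1, 2], [3]].
After inserting 4: P = [[1, 2, 4], [3]].

The final insertion tableau P = [[1, 2, 4], [3]] has shape [3, 1].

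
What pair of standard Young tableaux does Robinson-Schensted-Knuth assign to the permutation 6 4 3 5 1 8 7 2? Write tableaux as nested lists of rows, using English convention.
Insert each entry of the permutation into P by Schensted row insertion, recording in Q the position of each new cell.

Insert 6: appended to row 1. P = [[6]].
Insert 4: 4 bumps 6 from row 1; 6 starts row 2. P = [[4], [6]].
Insert 3: 3 bumps 4 from row 1; 4 bumps 6 from row 2; 6 starts row 3. P = [[3], [4], [6]].
Insert 5: appended to row 1. P = [[3, 5], [4], [6]].
Insert 1: 1 bumps 3 from row 1; 3 bumps 4 from row 2; 4 bumps 6 from row 3; 6 starts row 4. P = [[1, 5], [3], [4], [6]].
Insert 8: appended to row 1. P = [[1, 5, 8], [3], [4], [6]].
Insert 7: 7 bumps 8 from row 1; 8 appends to row 2. P = [[1, 5, 7], [3, 8], [4], [6]].
Insert 2: 2 bumps 5 from row 1; 5 bumps 8 from row 2; 8 appends to row 3. P = [[1, 2, 7], [3, 5], [4, 8], [6]].

So P = [[1, 2, 7], [3, 5], [4, 8], [6]], Q = [[1, 4, 6], [2, 7], [3, 8], [5]].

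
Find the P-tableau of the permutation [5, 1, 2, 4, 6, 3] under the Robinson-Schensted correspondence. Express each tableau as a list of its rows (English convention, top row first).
Insert 5: appended to row 1. P = [[5]].
Insert 1: 1 bumps 5 from row 1; 5 starts row 2. P = [[1], [5]].
Insert 2: appended to row 1. P = [[1, 2], [5]].
Insert 4: appended to row 1. P = [[1, 2, 4], [5]].
Insert 6: appended to row 1. P = [[1, 2, 4, 6], [5]].
Insert 3: 3 bumps 4 from row 1; 4 bumps 5 from row 2; 5 starts row 3. P = [[1, 2, 3, 6], [4], [5]].

So P = [[1, 2, 3, 6], [4], [5]].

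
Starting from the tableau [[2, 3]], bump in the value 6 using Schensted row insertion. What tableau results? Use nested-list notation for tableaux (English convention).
[[2, 3, 6]]

6 is larger than every entry of row 1, so it is appended to row 1. The new tableau is [[2, 3, 6]].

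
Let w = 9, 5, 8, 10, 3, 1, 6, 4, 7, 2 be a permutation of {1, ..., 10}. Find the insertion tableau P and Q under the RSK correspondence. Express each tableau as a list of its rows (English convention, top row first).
Insert each entry of the permutation into P by Schensted row insertion, recording in Q the position of each new cell.

Insert 9: appended to row 1. P = [[9]], Q = [[1]].
Insert 5: 5 bumps 9 from row 1; 9 starts row 2. P = [[5], [9]], Q = [[1], [2]].
Insert 8: appended to row 1. P = [[5, 8], [9]], Q = [[1, 3], [2]].
Insert 10: appended to row 1. P = [[5, 8, 10], [9]], Q = [[1, 3, 4], [2]].
Insert 3: 3 bumps 5 from row 1; 5 bumps 9 from row 2; 9 starts row 3. P = [[3, 8, 10], [5], [9]], Q = [[1, 3, 4], [2], [5]].
Insert 1: 1 bumps 3 from row 1; 3 bumps 5 from row 2; 5 bumps 9 from row 3; 9 starts row 4. P = [[1, 8, 10], [3], [5], [9]], Q = [[1, 3, 4], [2], [5], [6]].
Insert 6: 6 bumps 8 from row 1; 8 appends to row 2. P = [[1, 6, 10], [3, 8], [5], [9]], Q = [[1, 3, 4], [2, 7], [5], [6]].
Insert 4: 4 bumps 6 from row 1; 6 bumps 8 from row 2; 8 appends to row 3. P = [[1, 4, 10], [3, 6], [5, 8], [9]], Q = [[1, 3, 4], [2, 7], [5, 8], [6]].
Insert 7: 7 bumps 10 from row 1; 10 appends to row 2. P = [[1, 4, 7], [3, 6, 10], [5, 8], [9]], Q = [[1, 3, 4], [2, 7, 9], [5, 8], [6]].
Insert 2: 2 bumps 4 from row 1; 4 bumps 6 from row 2; 6 bumps 8 from row 3; 8 bumps 9 from row 4; 9 starts row 5. P = [[1, 2, 7], [3, 4, 10], [5, 6], [8], [9]], Q = [[1, 3, 4], [2, 7, 9], [5, 8], [6], [10]].

So P = [[1, 2, 7], [3, 4, 10], [5, 6], [8], [9]], Q = [[1, 3, 4], [2, 7, 9], [5, 8], [6], [10]].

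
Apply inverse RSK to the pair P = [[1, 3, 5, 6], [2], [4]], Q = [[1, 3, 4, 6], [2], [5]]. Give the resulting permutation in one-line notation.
4 2 3 5 1 6

Reverse the RSK construction: for i from n down to 1, find the cell of Q containing i, remove the entry at that cell from P, and reverse-bump it up through P; the value ejected from row 1 is w(i).

Step i=6: Q has 6 at row 1, column 4; remove that cell from P, ejecting 6. So w(6) = 6. P is now [[1, 3, 5], [2], [4]].
Step i=5: Q has 5 at row 3, column 1; remove 4 from row 3 of P and reverse-bump: 4 enters row 2 and ejects 2; 2 enters row 1 and ejects 1. So w(5) = 1. P is now [[2, 3, 5], [4]].
Step i=4: Q has 4 at row 1, column 3; remove that cell from P, ejecting 5. So w(4) = 5. P is now [[2, 3], [4]].
Step i=3: Q has 3 at row 1, column 2; remove that cell from P, ejecting 3. So w(3) = 3. P is now [[2], [4]].
Step i=2: Q has 2 at row 2, column 1; remove 4 from row 2 of P and reverse-bump: 4 enters row 1 and ejects 2. So w(2) = 2. P is now [[4]].
Step i=1: Q has 1 at row 1, column 1; remove that cell from P, ejecting 4. So w(1) = 4. P is now [].

So w = 4 2 3 5 1 6.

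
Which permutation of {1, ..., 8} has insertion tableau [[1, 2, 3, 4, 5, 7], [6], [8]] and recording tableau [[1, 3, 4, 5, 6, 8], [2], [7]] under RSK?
Reverse the RSK construction: for i from n down to 1, find the cell of Q containing i, remove the entry at that cell from P, and reverse-bump it up through P; the value ejected from row 1 is w(i).

Step i=8: Q has 8 at row 1, column 6; remove that cell from P, ejecting 7. So w(8) = 7. P is now [[1, 2, 3, 4, 5], [6], [8]].
Step i=7: Q has 7 at row 3, column 1; remove 8 from row 3 of P and reverse-bump: 8 enters row 2 and ejects 6; 6 enters row 1 and ejects 5. So w(7) = 5. P is now [[1, 2, 3, 4, 6], [8]].
Step i=6: Q has 6 at row 1, column 5; remove that cell from P, ejecting 6. So w(6) = 6. P is now [[1, 2, 3, 4], [8]].
Step i=5: Q has 5 at row 1, column 4; remove that cell from P, ejecting 4. So w(5) = 4. P is now [[1, 2, 3], [8]].
Step i=4: Q has 4 at row 1, column 3; remove that cell from P, ejecting 3. So w(4) = 3. P is now [[1, 2], [8]].
Step i=3: Q has 3 at row 1, column 2; remove that cell from P, ejecting 2. So w(3) = 2. P is now [[1], [8]].
Step i=2: Q has 2 at row 2, column 1; remove 8 from row 2 of P and reverse-bump: 8 enters row 1 and ejects 1. So w(2) = 1. P is now [[8]].
Step i=1: Q has 1 at row 1, column 1; remove that cell from P, ejecting 8. So w(1) = 8. P is now [].

So w = 8 1 2 3 4 6 5 7.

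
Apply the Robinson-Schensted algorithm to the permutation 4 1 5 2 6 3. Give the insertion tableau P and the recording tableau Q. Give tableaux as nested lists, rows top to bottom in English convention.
Insert each entry of the permutation into P by Schensted row insertion, recording in Q the position of each new cell.

Insert 4: appended to row 1. P = [[4]], Q = [[1]].
Insert 1: 1 bumps 4 from row 1; 4 starts row 2. P = [[1], [4]], Q = [[1], [2]].
Insert 5: appended to row 1. P = [[1, 5], [4]], Q = [[1, 3], [2]].
Insert 2: 2 bumps 5 from row 1; 5 appends to row 2. P = [[1, 2], [4, 5]], Q = [[1, 3], [2, 4]].
Insert 6: appended to row 1. P = [[1, 2, 6], [4, 5]], Q = [[1, 3, 5], [2, 4]].
Insert 3: 3 bumps 6 from row 1; 6 appends to row 2. P = [[1, 2, 3], [4, 5, 6]], Q = [[1, 3, 5], [2, 4, 6]].

So P = [[1, 2, 3], [4, 5, 6]], Q = [[1, 3, 5], [2, 4, 6]].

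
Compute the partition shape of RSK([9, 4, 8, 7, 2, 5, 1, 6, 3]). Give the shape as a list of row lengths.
[3, 2, 2, 1, 1]

Row-insert each entry into an empty tableau.

After inserting 9: P = [[9]].
After inserting 4: P = [[4], [9]].
After inserting 8: P = [[4, 8], [9]].
After inserting 7: P = [[4, 7], [8], [9]].
After inserting 2: P = [[2, 7], [4], [8], [9]].
After inserting 5: P = [[2, 5], [4, 7], [8], [9]].
After inserting 1: P = [[1, 5], [2, 7], [4], [8], [9]].
After inserting 6: P = [[1, 5, 6], [2, 7], [4], [8], [9]].
After inserting 3: P = [[1, 3, 6], [2, 5], [4, 7], [8], [9]].

The final insertion tableau P = [[1, 3, 6], [2, 5], [4, 7], [8], [9]] has shape [3, 2, 2, 1, 1].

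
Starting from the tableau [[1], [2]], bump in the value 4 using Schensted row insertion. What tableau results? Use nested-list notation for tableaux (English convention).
[[1, 4], [2]]

4 is larger than every entry of row 1, so it is appended to row 1. The new tableau is [[1, 4], [2]].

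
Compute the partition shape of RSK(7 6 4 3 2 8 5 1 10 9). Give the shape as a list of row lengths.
RSK row insertion gives P = [[1, 5, 9], [2, 8, 10], [3], [4], [6], [7]], which has shape [3, 3, 1, 1, 1, 1].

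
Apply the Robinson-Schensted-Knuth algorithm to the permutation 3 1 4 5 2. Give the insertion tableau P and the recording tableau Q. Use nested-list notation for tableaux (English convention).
P = [[1, 2, 5], [3, 4]], Q = [[1, 3, 4], [2, 5]]

Insert each entry of the permutation into P by Schensted row insertion, recording in Q the position of each new cell.

Insert 3: appended to row 1. P = [[3]].
Insert 1: 1 bumps 3 from row 1; 3 starts row 2. P = [[1], [3]].
Insert 4: appended to row 1. P = [[1, 4], [3]].
Insert 5: appended to row 1. P = [[1, 4, 5], [3]].
Insert 2: 2 bumps 4 from row 1; 4 appends to row 2. P = [[1, 2, 5], [3, 4]].

So P = [[1, 2, 5], [3, 4]], Q = [[1, 3, 4], [2, 5]].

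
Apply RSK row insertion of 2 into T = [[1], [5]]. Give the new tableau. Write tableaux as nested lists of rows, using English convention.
[[1, 2], [5]]

2 is larger than every entry of row 1, so it is appended to row 1. The new tableau is [[1, 2], [5]].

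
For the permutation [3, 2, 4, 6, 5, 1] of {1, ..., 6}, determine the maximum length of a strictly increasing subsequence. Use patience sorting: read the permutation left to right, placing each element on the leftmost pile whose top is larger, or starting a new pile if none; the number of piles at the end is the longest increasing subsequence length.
3

3: new pile. tops = [3]
2: onto pile 1 (replacing 3). tops = [2]
4: new pile. tops = [2, 4]
6: new pile. tops = [2, 4, 6]
5: onto pile 3 (replacing 6). tops = [2, 4, 5]
1: onto pile 1 (replacing 2). tops = [1, 4, 5]

3 piles, so the longest increasing subsequence has length 3.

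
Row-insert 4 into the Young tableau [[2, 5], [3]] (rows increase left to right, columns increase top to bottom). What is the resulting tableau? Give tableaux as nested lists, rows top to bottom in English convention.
In row 1, 4 replaces 5 (the leftmost entry greater than 4); 5 is bumped to row 2. 5 is appended to row 2. The new tableau is [[2, 4], [3, 5]].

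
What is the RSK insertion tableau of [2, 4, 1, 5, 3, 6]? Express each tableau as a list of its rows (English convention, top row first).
After inserting 2: P = [[2]].
After inserting 4: P = [[2, 4]].
After inserting 1: P = [[1, 4], [2]].
After inserting 5: P = [[1, 4, 5], [2]].
After inserting 3: P = [[1, 3, 5], [2, 4]].
After inserting 6: P = [[1, 3, 5, 6], [2, 4]].

So P = [[1, 3, 5, 6], [2, 4]].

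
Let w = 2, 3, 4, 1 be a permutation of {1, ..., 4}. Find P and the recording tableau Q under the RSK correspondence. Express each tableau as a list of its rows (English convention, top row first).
P = [[1, 3, 4], [2]], Q = [[1, 2, 3], [4]]

Insert each entry of the permutation into P by Schensted row insertion, recording in Q the position of each new cell.

Insert 2: appended to row 1. P = [[2]].
Insert 3: appended to row 1. P = [[2, 3]].
Insert 4: appended to row 1. P = [[2, 3, 4]].
Insert 1: 1 bumps 2 from row 1; 2 starts row 2. P = [[1, 3, 4], [2]].

So P = [[1, 3, 4], [2]], Q = [[1, 2, 3], [4]].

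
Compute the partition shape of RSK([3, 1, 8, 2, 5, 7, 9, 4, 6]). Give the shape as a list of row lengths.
[5, 3, 1]

Row-insert each entry into an empty tableau.

After inserting 3: P = [[3]].
After inserting 1: P = [[1], [3]].
After inserting 8: P = [[1, 8], [3]].
After inserting 2: P = [[1, 2], [3, 8]].
After inserting 5: P = [[1, 2, 5], [3, 8]].
After inserting 7: P = [[1, 2, 5, 7], [3, 8]].
After inserting 9: P = [[1, 2, 5, 7, 9], [3, 8]].
After inserting 4: P = [[1, 2, 4, 7, 9], [3, 5], [8]].
After inserting 6: P = [[1, 2, 4, 6, 9], [3, 5, 7], [8]].

The final insertion tableau P = [[1, 2, 4, 6, 9], [3, 5, 7], [8]] has shape [5, 3, 1].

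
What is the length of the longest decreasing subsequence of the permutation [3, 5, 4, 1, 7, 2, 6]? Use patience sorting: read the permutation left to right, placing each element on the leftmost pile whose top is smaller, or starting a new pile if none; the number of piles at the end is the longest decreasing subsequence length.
3: new pile. tops = [3]
5: onto pile 1 (replacing 3). tops = [5]
4: new pile. tops = [5, 4]
1: new pile. tops = [5, 4, 1]
7: onto pile 1 (replacing 5). tops = [7, 4, 1]
2: onto pile 3 (replacing 1). tops = [7, 4, 2]
6: onto pile 2 (replacing 4). tops = [7, 6, 2]

3 piles, so the longest decreasing subsequence has length 3.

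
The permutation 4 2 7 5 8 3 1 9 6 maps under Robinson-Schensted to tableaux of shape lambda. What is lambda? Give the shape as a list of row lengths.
RSK row insertion gives P = [[1, 3, 6, 9], [2, 5, 8], [4], [7]], which has shape [4, 3, 1, 1].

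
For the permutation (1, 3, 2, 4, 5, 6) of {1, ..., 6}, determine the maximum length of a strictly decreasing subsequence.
2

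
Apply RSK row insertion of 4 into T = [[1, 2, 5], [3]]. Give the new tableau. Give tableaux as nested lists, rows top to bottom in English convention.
In row 1, 4 replaces 5 (the leftmost entry greater than 4); 5 is bumped to row 2. 5 is appended to row 2. The new tableau is [[1, 2, 4], [3, 5]].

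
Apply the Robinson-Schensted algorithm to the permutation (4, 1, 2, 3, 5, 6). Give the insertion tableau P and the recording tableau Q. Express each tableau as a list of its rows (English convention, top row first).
Insert each entry of the permutation into P by Schensted row insertion, recording in Q the position of each new cell.

Insert 4: appended to row 1. P = [[4]], Q = [[1]].
Insert 1: 1 bumps 4 from row 1; 4 starts row 2. P = [[1], [4]], Q = [[1], [2]].
Insert 2: appended to row 1. P = [[1, 2], [4]], Q = [[1, 3], [2]].
Insert 3: appended to row 1. P = [[1, 2, 3], [4]], Q = [[1, 3, 4], [2]].
Insert 5: appended to row 1. P = [[1, 2, 3, 5], [4]], Q = [[1, 3, 4, 5], [2]].
Insert 6: appended to row 1. P = [[1, 2, 3, 5, 6], [4]], Q = [[1, 3, 4, 5, 6], [2]].

So P = [[1, 2, 3, 5, 6], [4]], Q = [[1, 3, 4, 5, 6], [2]].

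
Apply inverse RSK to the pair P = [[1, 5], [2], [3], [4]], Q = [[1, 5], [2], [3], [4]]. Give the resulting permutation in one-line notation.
4 3 2 1 5

Reverse the RSK construction: for i from n down to 1, find the cell of Q containing i, remove the entry at that cell from P, and reverse-bump it up through P; the value ejected from row 1 is w(i).

Step i=5: Q has 5 at row 1, column 2; remove that cell from P, ejecting 5. So w(5) = 5. P is now [[1], [2], [3], [4]].
Step i=4: Q has 4 at row 4, column 1; remove 4 from row 4 of P and reverse-bump: 4 enters row 3 and ejects 3; 3 enters row 2 and ejects 2; 2 enters row 1 and ejects 1. So w(4) = 1. P is now [[2], [3], [4]].
Step i=3: Q has 3 at row 3, column 1; remove 4 from row 3 of P and reverse-bump: 4 enters row 2 and ejects 3; 3 enters row 1 and ejects 2. So w(3) = 2. P is now [[3], [4]].
Step i=2: Q has 2 at row 2, column 1; remove 4 from row 2 of P and reverse-bump: 4 enters row 1 and ejects 3. So w(2) = 3. P is now [[4]].
Step i=1: Q has 1 at row 1, column 1; remove that cell from P, ejecting 4. So w(1) = 4. P is now [].

So w = 4 3 2 1 5.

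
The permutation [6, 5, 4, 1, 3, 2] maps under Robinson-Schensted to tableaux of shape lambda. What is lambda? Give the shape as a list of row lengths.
[2, 1, 1, 1, 1]

Row-insert each entry into an empty tableau.

After inserting 6: P = [[6]].
After inserting 5: P = [[5], [6]].
After inserting 4: P = [[4], [5], [6]].
After inserting 1: P = [[1], [4], [5], [6]].
After inserting 3: P = [[1, 3], [4], [5], [6]].
After inserting 2: P = [[1, 2], [3], [4], [5], [6]].

The final insertion tableau P = [[1, 2], [3], [4], [5], [6]] has shape [2, 1, 1, 1, 1].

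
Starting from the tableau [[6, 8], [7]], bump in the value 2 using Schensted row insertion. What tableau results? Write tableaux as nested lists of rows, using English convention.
In row 1, 2 replaces 6 (the leftmost entry greater than 2); 6 is bumped to row 2. In row 2, 6 replaces 7 (the leftmost entry greater than 6); 7 is bumped to row 3. 7 starts a new row 3. The new tableau is [[2, 8], [6], [7]].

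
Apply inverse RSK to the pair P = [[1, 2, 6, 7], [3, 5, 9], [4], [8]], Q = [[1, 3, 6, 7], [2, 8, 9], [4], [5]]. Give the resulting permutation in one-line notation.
8 4 5 3 1 6 9 2 7

Reverse RSK: for i = n, n-1, ..., 1, locate i in Q, remove the corresponding corner cell from P, and reverse-bump its entry up through P; the value ejected from row 1 is w(i).

So w = 8 4 5 3 1 6 9 2 7.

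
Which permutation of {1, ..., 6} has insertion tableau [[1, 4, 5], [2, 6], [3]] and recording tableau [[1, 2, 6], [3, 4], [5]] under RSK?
Reverse the RSK construction: for i from n down to 1, find the cell of Q containing i, remove the entry at that cell from P, and reverse-bump it up through P; the value ejected from row 1 is w(i).

Step i=6: Q has 6 at row 1, column 3; remove that cell from P, ejecting 5. So w(6) = 5. P is now [[1, 4], [2, 6], [3]].
Step i=5: Q has 5 at row 3, column 1; remove 3 from row 3 of P and reverse-bump: 3 enters row 2 and ejects 2; 2 enters row 1 and ejects 1. So w(5) = 1. P is now [[2, 4], [3, 6]].
Step i=4: Q has 4 at row 2, column 2; remove 6 from row 2 of P and reverse-bump: 6 enters row 1 and ejects 4. So w(4) = 4. P is now [[2, 6], [3]].
Step i=3: Q has 3 at row 2, column 1; remove 3 from row 2 of P and reverse-bump: 3 enters row 1 and ejects 2. So w(3) = 2. P is now [[3, 6]].
Step i=2: Q has 2 at row 1, column 2; remove that cell from P, ejecting 6. So w(2) = 6. P is now [[3]].
Step i=1: Q has 1 at row 1, column 1; remove that cell from P, ejecting 3. So w(1) = 3. P is now [].

So w = 3 6 2 4 1 5.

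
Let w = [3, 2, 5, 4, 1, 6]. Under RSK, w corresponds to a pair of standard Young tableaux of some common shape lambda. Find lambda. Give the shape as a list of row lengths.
[3, 2, 1]

Row-insert each entry into an empty tableau.

After inserting 3: P = [[3]].
After inserting 2: P = [[2], [3]].
After inserting 5: P = [[2, 5], [3]].
After inserting 4: P = [[2, 4], [3, 5]].
After inserting 1: P = [[1, 4], [2, 5], [3]].
After inserting 6: P = [[1, 4, 6], [2, 5], [3]].

The final insertion tableau P = [[1, 4, 6], [2, 5], [3]] has shape [3, 2, 1].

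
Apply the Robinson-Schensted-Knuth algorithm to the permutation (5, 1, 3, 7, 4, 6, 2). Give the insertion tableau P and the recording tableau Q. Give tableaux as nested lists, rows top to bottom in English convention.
P = [[1, 2, 4, 6], [3, 7], [5]], Q = [[1, 3, 4, 6], [2, 5], [7]]

Insert each entry of the permutation into P by Schensted row insertion, recording in Q the position of each new cell.

Insert 5: appended to row 1. P = [[5]].
Insert 1: 1 bumps 5 from row 1; 5 starts row 2. P = [[1], [5]].
Insert 3: appended to row 1. P = [[1, 3], [5]].
Insert 7: appended to row 1. P = [[1, 3, 7], [5]].
Insert 4: 4 bumps 7 from row 1; 7 appends to row 2. P = [[1, 3, 4], [5, 7]].
Insert 6: appended to row 1. P = [[1, 3, 4, 6], [5, 7]].
Insert 2: 2 bumps 3 from row 1; 3 bumps 5 from row 2; 5 starts row 3. P = [[1, 2, 4, 6], [3, 7], [5]].

So P = [[1, 2, 4, 6], [3, 7], [5]], Q = [[1, 3, 4, 6], [2, 5], [7]].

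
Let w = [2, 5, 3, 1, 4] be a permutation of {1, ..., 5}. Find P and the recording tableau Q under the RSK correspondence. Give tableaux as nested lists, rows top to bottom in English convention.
Insert each entry of the permutation into P by Schensted row insertion, recording in Q the position of each new cell.

Insert 2: appended to row 1. P = [[2]].
Insert 5: appended to row 1. P = [[2, 5]].
Insert 3: 3 bumps 5 from row 1; 5 starts row 2. P = [[2, 3], [5]].
Insert 1: 1 bumps 2 from row 1; 2 bumps 5 from row 2; 5 starts row 3. P = [[1, 3], [2], [5]].
Insert 4: appended to row 1. P = [[1, 3, 4], [2], [5]].

So P = [[1, 3, 4], [2], [5]], Q = [[1, 2, 5], [3], [4]].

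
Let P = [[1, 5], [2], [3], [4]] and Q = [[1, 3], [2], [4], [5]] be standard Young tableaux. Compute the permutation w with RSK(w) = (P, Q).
Reverse RSK: for i = n, n-1, ..., 1, locate i in Q, remove the corresponding corner cell from P, and reverse-bump its entry up through P; the value ejected from row 1 is w(i).

So w = 4 3 5 2 1.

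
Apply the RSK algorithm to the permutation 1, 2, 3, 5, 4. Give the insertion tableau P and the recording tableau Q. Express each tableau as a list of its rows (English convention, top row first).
Insert each entry of the permutation into P by Schensted row insertion, recording in Q the position of each new cell.

Insert 1: appended to row 1. P = [[1]].
Insert 2: appended to row 1. P = [[1, 2]].
Insert 3: appended to row 1. P = [[1, 2, 3]].
Insert 5: appended to row 1. P = [[1, 2, 3, 5]].
Insert 4: 4 bumps 5 from row 1; 5 starts row 2. P = [[1, 2, 3, 4], [5]].

So P = [[1, 2, 3, 4], [5]], Q = [[1, 2, 3, 4], [5]].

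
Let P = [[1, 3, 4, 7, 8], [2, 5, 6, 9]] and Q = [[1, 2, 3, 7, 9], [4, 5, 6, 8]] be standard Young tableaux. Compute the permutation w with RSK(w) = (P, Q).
2 5 6 1 3 4 9 7 8

Reverse the RSK construction: for i from n down to 1, find the cell of Q containing i, remove the entry at that cell from P, and reverse-bump it up through P; the value ejected from row 1 is w(i).

Step i=9: Q has 9 at row 1, column 5; remove that cell from P, ejecting 8. So w(9) = 8. P is now [[1, 3, 4, 7], [2, 5, 6, 9]].
Step i=8: Q has 8 at row 2, column 4; remove 9 from row 2 of P and reverse-bump: 9 enters row 1 and ejects 7. So w(8) = 7. P is now [[1, 3, 4, 9], [2, 5, 6]].
Step i=7: Q has 7 at row 1, column 4; remove that cell from P, ejecting 9. So w(7) = 9. P is now [[1, 3, 4], [2, 5, 6]].
Step i=6: Q has 6 at row 2, column 3; remove 6 from row 2 of P and reverse-bump: 6 enters row 1 and ejects 4. So w(6) = 4. P is now [[1, 3, 6], [2, 5]].
Step i=5: Q has 5 at row 2, column 2; remove 5 from row 2 of P and reverse-bump: 5 enters row 1 and ejects 3. So w(5) = 3. P is now [[1, 5, 6], [2]].
Step i=4: Q has 4 at row 2, column 1; remove 2 from row 2 of P and reverse-bump: 2 enters row 1 and ejects 1. So w(4) = 1. P is now [[2, 5, 6]].
Step i=3: Q has 3 at row 1, column 3; remove that cell from P, ejecting 6. So w(3) = 6. P is now [[2, 5]].
Step i=2: Q has 2 at row 1, column 2; remove that cell from P, ejecting 5. So w(2) = 5. P is now [[2]].
Step i=1: Q has 1 at row 1, column 1; remove that cell from P, ejecting 2. So w(1) = 2. P is now [].

So w = 2 5 6 1 3 4 9 7 8.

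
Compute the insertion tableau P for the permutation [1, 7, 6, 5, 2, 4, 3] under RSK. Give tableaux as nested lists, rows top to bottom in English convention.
P = [[1, 2, 3], [4], [5], [6], [7]]

Insert 1: appended to row 1. P = [[1]].
Insert 7: appended to row 1. P = [[1, 7]].
Insert 6: 6 bumps 7 from row 1; 7 starts row 2. P = [[1, 6], [7]].
Insert 5: 5 bumps 6 from row 1; 6 bumps 7 from row 2; 7 starts row 3. P = [[1, 5], [6], [7]].
Insert 2: 2 bumps 5 from row 1; 5 bumps 6 from row 2; 6 bumps 7 from row 3; 7 starts row 4. P = [[1, 2], [5], [6], [7]].
Insert 4: appended to row 1. P = [[1, 2, 4], [5], [6], [7]].
Insert 3: 3 bumps 4 from row 1; 4 bumps 5 from row 2; 5 bumps 6 from row 3; 6 bumps 7 from row 4; 7 starts row 5. P = [[1, 2, 3], [4], [5], [6], [7]].

So P = [[1, 2, 3], [4], [5], [6], [7]].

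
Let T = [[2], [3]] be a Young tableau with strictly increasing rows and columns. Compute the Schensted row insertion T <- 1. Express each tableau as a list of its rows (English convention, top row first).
[[1], [2], [3]]

In row 1, 1 replaces 2 (the leftmost entry greater than 1); 2 is bumped to row 2. In row 2, 2 replaces 3 (the leftmost entry greater than 2); 3 is bumped to row 3. 3 starts a new row 3. The new tableau is [[1], [2], [3]].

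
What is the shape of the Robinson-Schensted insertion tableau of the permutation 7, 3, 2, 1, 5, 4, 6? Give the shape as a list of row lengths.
RSK row insertion gives P = [[1, 4, 6], [2, 5], [3], [7]], which has shape [3, 2, 1, 1].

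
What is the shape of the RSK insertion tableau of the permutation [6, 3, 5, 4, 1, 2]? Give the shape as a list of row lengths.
Row-insert each entry into an empty tableau.

After inserting 6: P = [[6]].
After inserting 3: P = [[3], [6]].
After inserting 5: P = [[3, 5], [6]].
After inserting 4: P = [[3, 4], [5], [6]].
After inserting 1: P = [[1, 4], [3], [5], [6]].
After inserting 2: P = [[1, 2], [3, 4], [5], [6]].

The final insertion tableau P = [[1, 2], [3, 4], [5], [6]] has shape [2, 2, 1, 1].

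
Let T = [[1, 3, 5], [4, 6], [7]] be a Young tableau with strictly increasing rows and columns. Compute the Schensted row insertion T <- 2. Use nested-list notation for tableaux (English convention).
In row 1, 2 replaces 3 (the leftmost entry greater than 2); 3 is bumped to row 2. In row 2, 3 replaces 4 (the leftmost entry greater than 3); 4 is bumped to row 3. In row 3, 4 replaces 7 (the leftmost entry greater than 4); 7 is bumped to row 4. 7 starts a new row 4. The new tableau is [[1, 2, 5], [3, 6], [4], [7]].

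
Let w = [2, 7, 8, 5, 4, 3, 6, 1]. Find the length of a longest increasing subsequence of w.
3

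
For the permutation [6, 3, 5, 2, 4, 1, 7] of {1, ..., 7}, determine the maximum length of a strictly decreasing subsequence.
4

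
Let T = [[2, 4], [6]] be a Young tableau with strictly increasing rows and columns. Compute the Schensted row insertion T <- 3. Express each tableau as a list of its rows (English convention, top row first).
[[2, 3], [4], [6]]

In row 1, 3 replaces 4 (the leftmost entry greater than 3); 4 is bumped to row 2. In row 2, 4 replaces 6 (the leftmost entry greater than 4); 6 is bumped to row 3. 6 starts a new row 3. The new tableau is [[2, 3], [4], [6]].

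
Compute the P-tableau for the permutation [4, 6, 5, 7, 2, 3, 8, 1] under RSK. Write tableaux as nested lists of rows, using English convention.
Insert 4: appended to row 1. P = [[4]].
Insert 6: appended to row 1. P = [[4, 6]].
Insert 5: 5 bumps 6 from row 1; 6 starts row 2. P = [[4, 5], [6]].
Insert 7: appended to row 1. P = [[4, 5, 7], [6]].
Insert 2: 2 bumps 4 from row 1; 4 bumps 6 from row 2; 6 starts row 3. P = [[2, 5, 7], [4], [6]].
Insert 3: 3 bumps 5 from row 1; 5 appends to row 2. P = [[2, 3, 7], [4, 5], [6]].
Insert 8: appended to row 1. P = [[2, 3, 7, 8], [4, 5], [6]].
Insert 1: 1 bumps 2 from row 1; 2 bumps 4 from row 2; 4 bumps 6 from row 3; 6 starts row 4. P = [[1, 3, 7, 8], [2, 5], [4], [6]].

So P = [[1, 3, 7, 8], [2, 5], [4], [6]].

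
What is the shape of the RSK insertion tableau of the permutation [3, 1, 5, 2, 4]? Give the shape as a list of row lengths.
Row-insert each entry into an empty tableau.

After inserting 3: P = [[3]].
After inserting 1: P = [[1], [3]].
After inserting 5: P = [[1, 5], [3]].
After inserting 2: P = [[1, 2], [3, 5]].
After inserting 4: P = [[1, 2, 4], [3, 5]].

The final insertion tableau P = [[1, 2, 4], [3, 5]] has shape [3, 2].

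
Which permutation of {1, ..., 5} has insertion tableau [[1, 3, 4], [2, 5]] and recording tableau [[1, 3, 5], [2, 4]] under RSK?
2 1 5 3 4

Reverse the RSK construction: for i from n down to 1, find the cell of Q containing i, remove the entry at that cell from P, and reverse-bump it up through P; the value ejected from row 1 is w(i).

Step i=5: Q has 5 at row 1, column 3; remove that cell from P, ejecting 4. So w(5) = 4. P is now [[1, 3], [2, 5]].
Step i=4: Q has 4 at row 2, column 2; remove 5 from row 2 of P and reverse-bump: 5 enters row 1 and ejects 3. So w(4) = 3. P is now [[1, 5], [2]].
Step i=3: Q has 3 at row 1, column 2; remove that cell from P, ejecting 5. So w(3) = 5. P is now [[1], [2]].
Step i=2: Q has 2 at row 2, column 1; remove 2 from row 2 of P and reverse-bump: 2 enters row 1 and ejects 1. So w(2) = 1. P is now [[2]].
Step i=1: Q has 1 at row 1, column 1; remove that cell from P, ejecting 2. So w(1) = 2. P is now [].

So w = 2 1 5 3 4.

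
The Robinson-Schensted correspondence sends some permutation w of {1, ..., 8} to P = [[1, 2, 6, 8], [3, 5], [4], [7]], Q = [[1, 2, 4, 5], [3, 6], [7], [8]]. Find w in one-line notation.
4 5 1 7 8 6 3 2

Reverse the RSK construction: for i from n down to 1, find the cell of Q containing i, remove the entry at that cell from P, and reverse-bump it up through P; the value ejected from row 1 is w(i).

Step i=8: Q has 8 at row 4, column 1; remove 7 from row 4 of P and reverse-bump: 7 enters row 3 and ejects 4; 4 enters row 2 and ejects 3; 3 enters row 1 and ejects 2. So w(8) = 2. P is now [[1, 3, 6, 8], [4, 5], [7]].
Step i=7: Q has 7 at row 3, column 1; remove 7 from row 3 of P and reverse-bump: 7 enters row 2 and ejects 5; 5 enters row 1 and ejects 3. So w(7) = 3. P is now [[1, 5, 6, 8], [4, 7]].
Step i=6: Q has 6 at row 2, column 2; remove 7 from row 2 of P and reverse-bump: 7 enters row 1 and ejects 6. So w(6) = 6. P is now [[1, 5, 7, 8], [4]].
Step i=5: Q has 5 at row 1, column 4; remove that cell from P, ejecting 8. So w(5) = 8. P is now [[1, 5, 7], [4]].
Step i=4: Q has 4 at row 1, column 3; remove that cell from P, ejecting 7. So w(4) = 7. P is now [[1, 5], [4]].
Step i=3: Q has 3 at row 2, column 1; remove 4 from row 2 of P and reverse-bump: 4 enters row 1 and ejects 1. So w(3) = 1. P is now [[4, 5]].
Step i=2: Q has 2 at row 1, column 2; remove that cell from P, ejecting 5. So w(2) = 5. P is now [[4]].
Step i=1: Q has 1 at row 1, column 1; remove that cell from P, ejecting 4. So w(1) = 4. P is now [].

So w = 4 5 1 7 8 6 3 2.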